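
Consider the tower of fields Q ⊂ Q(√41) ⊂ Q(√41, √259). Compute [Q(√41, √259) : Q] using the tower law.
[Q(√41, √259) : Q] = 4

[Q(√41):Q] = 2 (min poly x^2 - 41, irreducible since 41 is squarefree > 1). For the top step, suppose √259 ∈ Q(√41), say √259 = c + d√41 with c, d ∈ Q. Squaring: 259 = c^2 + 41d^2 + 2cd√41. Since √41 ∉ Q this forces 2cd = 0. If d = 0 then √259 = c ∈ Q, contradicting 259 squarefree > 1. If c = 0 then 259 = 41d^2, so 41·259 = (41d)^2 is a perfect square in Q — but 41·259 = 10619 is not a perfect square (since 41 and 259 are distinct squarefree integers). Contradiction. Hence √259 ∉ Q(√41), so x^2 - 259 stays irreducible over Q(√41) and [Q(√41, √259) : Q(√41)] = 2. By the tower law, [Q(√41, √259) : Q] = 2 · 2 = 4.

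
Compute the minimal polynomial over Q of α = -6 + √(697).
m_α(x) = x^2 + 12x - 661

From α + 6 = √(697), squaring gives (α + 6)^2 = 697, i.e. α^2 + 12α + 36 = 697, so α^2 + 12α - 661 = 0. The discriminant of x^2 + 12x - 661 is (12)^2 - 4·(-661) = 144 + 2644 = 2788, and 4·(697) is not a perfect square in Q since 697 is squarefree and ≠ 1. Hence x^2 + 12x - 661 is irreducible over Q and is the minimal polynomial of α.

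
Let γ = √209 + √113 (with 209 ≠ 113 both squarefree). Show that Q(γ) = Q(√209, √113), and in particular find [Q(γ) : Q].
[Q(γ) : Q] = 4 (equivalently, Q(γ) = Q(√209, √113))

Obviously Q(γ) ⊆ Q(√209, √113), and [Q(√209, √113):Q] = 4 (since 209, 113 are distinct squarefree integers > 1 with 23617 not a perfect square). To show equality we compute the minimal polynomial of γ. From γ = √209 + √113: γ^2 = 209 + 2√(23617) + 113 = 322 + 2√(23617), so γ^2 - 322 = 2√(23617); squaring, (γ^2 - 322)^2 = 4·23617, i.e. γ^4 - 644γ^2 + 103684 - 94468 = 0, i.e. γ^4 - 644γ^2 + 9216 = 0. So γ is a root of x^4 - 644x^2 + 9216. This polynomial is irreducible over Q: it has no rational root (each ±√209 ± √113 is irrational), and any factorization into two quadratics over Q would force √(23617) ∈ Q (pairing opposite roots) or √209, √113 ∈ Q (other pairings), all impossible. Hence [Q(γ):Q] = 4 = [Q(√209, √113):Q], so Q(γ) = Q(√209, √113).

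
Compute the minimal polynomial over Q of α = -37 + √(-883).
m_α(x) = x^2 + 74x + 2252

From α + 37 = √(-883), squaring gives (α + 37)^2 = -883, i.e. α^2 + 74α + 1369 = -883, so α^2 + 74α + 2252 = 0. The discriminant of x^2 + 74x + 2252 is (74)^2 - 4·(2252) = 5476 - 9008 = -3532, and 4·(-883) is not a perfect square in Q since -883 is squarefree and ≠ 1. Hence x^2 + 74x + 2252 is irreducible over Q and is the minimal polynomial of α.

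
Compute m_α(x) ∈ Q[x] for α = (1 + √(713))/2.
m_α(x) = x^2 - x - 178

From 2α - 1 = √(713), squaring gives (2α - 1)^2 = 713, i.e. 4α^2 - 4α + 1 = 713, so α^2 - α + (1 - 713)/4 = 0. Since 713 ≡ 1 (mod 4), (1 - 713)/4 = -178 ∈ Z. The polynomial x^2 - x - 178 has discriminant 1 - 4·(-178) = 713, which is not a perfect square in Q (d = 713 is squarefree and ≠ 1), so x^2 - x - 178 is irreducible over Q. It is the minimal polynomial of α.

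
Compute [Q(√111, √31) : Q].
[Q(√111, √31) : Q] = 4

[Q(√111):Q] = 2 (min poly x^2 - 111, irreducible since 111 is squarefree > 1). For the top step, suppose √31 ∈ Q(√111), say √31 = c + d√111 with c, d ∈ Q. Squaring: 31 = c^2 + 111d^2 + 2cd√111. Since √111 ∉ Q this forces 2cd = 0. If d = 0 then √31 = c ∈ Q, contradicting 31 squarefree > 1. If c = 0 then 31 = 111d^2, so 111·31 = (111d)^2 is a perfect square in Q — but 111·31 = 3441 is not a perfect square (since 111 and 31 are distinct squarefree integers). Contradiction. Hence √31 ∉ Q(√111), so x^2 - 31 stays irreducible over Q(√111) and [Q(√111, √31) : Q(√111)] = 2. By the tower law, [Q(√111, √31) : Q] = 2 · 2 = 4.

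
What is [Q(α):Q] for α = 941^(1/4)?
[Q(α):Q] = 4

α is a root of x^4 - 941. By Eisenstein's criterion at the prime p = 941 (which divides the constant term 941 but p^2 = 885481 does not, since 941 is squarefree), x^4 - 941 is irreducible over Q. Hence [Q(α):Q] = 4.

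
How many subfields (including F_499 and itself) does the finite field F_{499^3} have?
F_{499^3} has 2 subfields

The subfields of F_{p^n} are exactly the fields F_{p^d} for d | n (each is the fixed field of the unique index-d subgroup of Gal(F_{p^n}/F_p) ≅ Z/nZ). The divisors of n = 3 are {1, 3}, giving 2 subfields: F_{499^1}, F_{499^3}.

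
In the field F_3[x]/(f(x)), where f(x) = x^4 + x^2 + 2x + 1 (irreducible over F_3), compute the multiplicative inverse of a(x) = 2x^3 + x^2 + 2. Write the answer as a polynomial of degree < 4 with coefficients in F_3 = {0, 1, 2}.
a(x)^(-1) ≡ x^2 + x + 2 (mod f(x))

Since f is irreducible over F_3, F_3[x]/(f) is a field and a(x) ≠ 0 has an inverse. Apply the extended Euclidean algorithm to f(x) and a(x) in F_3[x]: f(x) = (2x + 2)·a(x) + (2x^2 + x);  a(x) = (x)·(2x^2 + x) + (2). The last nonzero remainder is the constant 2 = gcd(f, a) in F_3. Back-substituting through the division chain expresses 2 = s(x)·a(x) + t(x)·f(x) with s(x) ≡ 2x^2 + 2x + 1 (mod f), so (2x^2 + 2x + 1)·a(x) ≡ 2 (mod f). Multiplying by 2^(-1) ≡ 2 in F_3 gives a(x)^(-1) ≡ 2·(2x^2 + 2x + 1) ≡ x^2 + x + 2 (mod f). Check: (2x^3 + x^2 + 2)·(x^2 + x + 2) = 2x^5 + 2x^3 + x^2 + 2x + 1 ≡ 1 (mod x^4 + x^2 + 2x + 1).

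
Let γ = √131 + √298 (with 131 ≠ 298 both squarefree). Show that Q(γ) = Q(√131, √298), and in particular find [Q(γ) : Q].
[Q(γ) : Q] = 4 (equivalently, Q(γ) = Q(√131, √298))

Obviously Q(γ) ⊆ Q(√131, √298), and [Q(√131, √298):Q] = 4 (since 131, 298 are distinct squarefree integers > 1 with 39038 not a perfect square). To show equality we compute the minimal polynomial of γ. From γ = √131 + √298: γ^2 = 131 + 2√(39038) + 298 = 429 + 2√(39038), so γ^2 - 429 = 2√(39038); squaring, (γ^2 - 429)^2 = 4·39038, i.e. γ^4 - 858γ^2 + 184041 - 156152 = 0, i.e. γ^4 - 858γ^2 + 27889 = 0. So γ is a root of x^4 - 858x^2 + 27889. This polynomial is irreducible over Q: it has no rational root (each ±√131 ± √298 is irrational), and any factorization into two quadratics over Q would force √(39038) ∈ Q (pairing opposite roots) or √131, √298 ∈ Q (other pairings), all impossible. Hence [Q(γ):Q] = 4 = [Q(√131, √298):Q], so Q(γ) = Q(√131, √298).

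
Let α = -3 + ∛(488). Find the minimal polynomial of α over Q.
m_α(x) = x^3 + 9x^2 + 27x - 461

Set β = α + 3 = ∛(488), so β^3 = 488. Then (α + 3)^3 - 488 = 0, i.e. α is a root of g(x) = (x + 3)^3 - 488 = x^3 + 9x^2 + 27x - 461. Since g(x) = h(x + 3) where h(x) = x^3 - 488, and h is irreducible over Q (because 488 is not a perfect cube, so h has no rational root, and a monic cubic with no rational root is irreducible), g is also irreducible (irreducibility is preserved under the substitution x → x + 3). Hence m_α(x) = x^3 + 9x^2 + 27x - 461.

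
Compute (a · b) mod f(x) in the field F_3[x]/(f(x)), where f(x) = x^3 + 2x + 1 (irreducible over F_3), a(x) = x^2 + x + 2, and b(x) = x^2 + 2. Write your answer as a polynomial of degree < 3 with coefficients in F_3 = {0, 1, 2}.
a · b ≡ 2x^2 + 2x (mod f(x))

Multiply in F_3[x]: a(x)·b(x) = (x^2 + x + 2)·(x^2 + 2) = x^4 + x^3 + x^2 + 2x + 1. This has degree ≥ 3, so divide by f(x) over F_3: x^4 + x^3 + x^2 + 2x + 1 = (x + 1)·(x^3 + 2x + 1) + (2x^2 + 2x). Hence a·b ≡ 2x^2 + 2x (mod f). (F_3[x]/(f) is a field with 3^3 = 27 elements since f is irreducible of degree 3.)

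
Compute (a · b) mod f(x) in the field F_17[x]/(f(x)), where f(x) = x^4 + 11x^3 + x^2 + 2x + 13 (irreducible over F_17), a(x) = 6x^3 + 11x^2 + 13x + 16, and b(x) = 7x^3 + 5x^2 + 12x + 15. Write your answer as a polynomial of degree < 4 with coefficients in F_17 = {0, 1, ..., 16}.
a · b ≡ 13x^3 + 3x^2 + 2x + 6 (mod f(x))

Multiply in F_17[x]: a(x)·b(x) = (6x^3 + 11x^2 + 13x + 16)·(7x^3 + 5x^2 + 12x + 15) = 8x^6 + 5x^5 + 14x^4 + 8x^3 + 10x^2 + 13x + 2. This has degree ≥ 4, so divide by f(x) over F_17: 8x^6 + 5x^5 + 14x^4 + 8x^3 + 10x^2 + 13x + 2 = (8x^2 + 2x + 1)·(x^4 + 11x^3 + x^2 + 2x + 13) + (13x^3 + 3x^2 + 2x + 6). Hence a·b ≡ 13x^3 + 3x^2 + 2x + 6 (mod f). (F_17[x]/(f) is a field with 17^4 = 83521 elements since f is irreducible of degree 4.)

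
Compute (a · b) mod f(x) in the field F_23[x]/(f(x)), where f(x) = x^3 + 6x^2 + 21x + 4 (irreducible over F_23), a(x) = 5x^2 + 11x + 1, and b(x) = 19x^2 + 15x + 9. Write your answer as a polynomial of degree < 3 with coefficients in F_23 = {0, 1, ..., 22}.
a · b ≡ 19x^2 + 13x + 3 (mod f(x))

Multiply in F_23[x]: a(x)·b(x) = (5x^2 + 11x + 1)·(19x^2 + 15x + 9) = 3x^4 + 8x^3 + 22x^2 + 22x + 9. This has degree ≥ 3, so divide by f(x) over F_23: 3x^4 + 8x^3 + 22x^2 + 22x + 9 = (3x + 13)·(x^3 + 6x^2 + 21x + 4) + (19x^2 + 13x + 3). Hence a·b ≡ 19x^2 + 13x + 3 (mod f). (F_23[x]/(f) is a field with 23^3 = 12167 elements since f is irreducible of degree 3.)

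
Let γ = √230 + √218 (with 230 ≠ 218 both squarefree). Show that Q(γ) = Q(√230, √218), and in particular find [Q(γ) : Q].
[Q(γ) : Q] = 4 (equivalently, Q(γ) = Q(√230, √218))

Obviously Q(γ) ⊆ Q(√230, √218), and [Q(√230, √218):Q] = 4 (since 230, 218 are distinct squarefree integers > 1 with 50140 not a perfect square). To show equality we compute the minimal polynomial of γ. From γ = √230 + √218: γ^2 = 230 + 2√(50140) + 218 = 448 + 2√(50140), so γ^2 - 448 = 2√(50140); squaring, (γ^2 - 448)^2 = 4·50140, i.e. γ^4 - 896γ^2 + 200704 - 200560 = 0, i.e. γ^4 - 896γ^2 + 144 = 0. So γ is a root of x^4 - 896x^2 + 144. This polynomial is irreducible over Q: it has no rational root (each ±√230 ± √218 is irrational), and any factorization into two quadratics over Q would force √(50140) ∈ Q (pairing opposite roots) or √230, √218 ∈ Q (other pairings), all impossible. Hence [Q(γ):Q] = 4 = [Q(√230, √218):Q], so Q(γ) = Q(√230, √218).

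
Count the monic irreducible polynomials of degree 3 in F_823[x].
There are 185813648 monic irreducible polynomials of degree 3 over F_823

Each element of F_{823^3} that lies in no proper subfield is a root of exactly one monic irreducible of degree 3 over F_823, and each such polynomial has 3 distinct roots in F_{823^3}. By Möbius inversion the count is N_823(3) = (1/3) Σ_{d|3} μ(3/d) · 823^d = (1/3)(μ(3)·823^1 + μ(1)·823^3) = 557440944/3 = 185813648.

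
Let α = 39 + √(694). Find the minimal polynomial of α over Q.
m_α(x) = x^2 - 78x + 827

From α - 39 = √(694), squaring gives (α - 39)^2 = 694, i.e. α^2 - 78α + 1521 = 694, so α^2 - 78α + 827 = 0. The discriminant of x^2 - 78x + 827 is (-78)^2 - 4·(827) = 6084 - 3308 = 2776, and 4·(694) is not a perfect square in Q since 694 is squarefree and ≠ 1. Hence x^2 - 78x + 827 is irreducible over Q and is the minimal polynomial of α.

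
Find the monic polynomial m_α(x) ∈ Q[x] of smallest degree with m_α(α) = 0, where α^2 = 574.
m_α(x) = x^2 - 574

α satisfies α^2 - 574 = 0, so x^2 - 574 annihilates α. Since d = 574 is squarefree and ≠ 1, it is not a perfect square in Q, so x^2 - 574 has no rational root and is therefore irreducible over Q (a degree-2 polynomial over a field is irreducible iff it has no root). Hence m_α(x) = x^2 - 574.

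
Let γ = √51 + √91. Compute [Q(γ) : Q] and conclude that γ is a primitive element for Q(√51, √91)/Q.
[Q(γ) : Q] = 4 (equivalently, Q(γ) = Q(√51, √91))

Obviously Q(γ) ⊆ Q(√51, √91), and [Q(√51, √91):Q] = 4 (since 51, 91 are distinct squarefree integers > 1 with 4641 not a perfect square). To show equality we compute the minimal polynomial of γ. From γ = √51 + √91: γ^2 = 51 + 2√(4641) + 91 = 142 + 2√(4641), so γ^2 - 142 = 2√(4641); squaring, (γ^2 - 142)^2 = 4·4641, i.e. γ^4 - 284γ^2 + 20164 - 18564 = 0, i.e. γ^4 - 284γ^2 + 1600 = 0. So γ is a root of x^4 - 284x^2 + 1600. This polynomial is irreducible over Q: it has no rational root (each ±√51 ± √91 is irrational), and any factorization into two quadratics over Q would force √(4641) ∈ Q (pairing opposite roots) or √51, √91 ∈ Q (other pairings), all impossible. Hence [Q(γ):Q] = 4 = [Q(√51, √91):Q], so Q(γ) = Q(√51, √91).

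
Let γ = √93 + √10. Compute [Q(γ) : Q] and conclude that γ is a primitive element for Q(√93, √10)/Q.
[Q(γ) : Q] = 4 (equivalently, Q(γ) = Q(√93, √10))

Obviously Q(γ) ⊆ Q(√93, √10), and [Q(√93, √10):Q] = 4 (since 93, 10 are distinct squarefree integers > 1 with 930 not a perfect square). To show equality we compute the minimal polynomial of γ. From γ = √93 + √10: γ^2 = 93 + 2√(930) + 10 = 103 + 2√(930), so γ^2 - 103 = 2√(930); squaring, (γ^2 - 103)^2 = 4·930, i.e. γ^4 - 206γ^2 + 10609 - 3720 = 0, i.e. γ^4 - 206γ^2 + 6889 = 0. So γ is a root of x^4 - 206x^2 + 6889. This polynomial is irreducible over Q: it has no rational root (each ±√93 ± √10 is irrational), and any factorization into two quadratics over Q would force √(930) ∈ Q (pairing opposite roots) or √93, √10 ∈ Q (other pairings), all impossible. Hence [Q(γ):Q] = 4 = [Q(√93, √10):Q], so Q(γ) = Q(√93, √10).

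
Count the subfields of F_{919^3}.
F_{919^3} has 2 subfields

The subfields of F_{p^n} are exactly the fields F_{p^d} for d | n (each is the fixed field of the unique index-d subgroup of Gal(F_{p^n}/F_p) ≅ Z/nZ). The divisors of n = 3 are {1, 3}, giving 2 subfields: F_{919^1}, F_{919^3}.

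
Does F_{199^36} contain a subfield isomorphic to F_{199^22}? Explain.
No: F_{199^22} is not a subfield of F_{199^36}

F_{p^m} embeds in F_{p^n} iff m | n. Here 22 ∤ 36 (since 36 = 1·22 + 14 with remainder 14 ≠ 0), so F_{199^22} is not a subfield of F_{199^36}. Equivalently: if it were, the tower law would give 22 = [F_{199^22}:F_199] dividing [F_{199^36}:F_199] = 36, contradiction.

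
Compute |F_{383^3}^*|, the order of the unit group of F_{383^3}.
|F_{383^3}^*| = 56181886

F_{383^3} has 383^3 = 56181887 elements; its multiplicative group consists of all nonzero elements, so |F_{383^3}^*| = 56181887 - 1 = 56181886. (It is cyclic since any finite subgroup of the multiplicative group of a field is cyclic.)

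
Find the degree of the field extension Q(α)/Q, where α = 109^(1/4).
[Q(α):Q] = 4

α is a root of x^4 - 109. By Eisenstein's criterion at the prime p = 109 (which divides the constant term 109 but p^2 = 11881 does not, since 109 is squarefree), x^4 - 109 is irreducible over Q. Hence [Q(α):Q] = 4.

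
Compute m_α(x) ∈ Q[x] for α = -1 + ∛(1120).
m_α(x) = x^3 + 3x^2 + 3x - 1119

Set β = α + 1 = ∛(1120), so β^3 = 1120. Then (α + 1)^3 - 1120 = 0, i.e. α is a root of g(x) = (x + 1)^3 - 1120 = x^3 + 3x^2 + 3x - 1119. Since g(x) = h(x + 1) where h(x) = x^3 - 1120, and h is irreducible over Q (because 1120 is not a perfect cube, so h has no rational root, and a monic cubic with no rational root is irreducible), g is also irreducible (irreducibility is preserved under the substitution x → x + 1). Hence m_α(x) = x^3 + 3x^2 + 3x - 1119.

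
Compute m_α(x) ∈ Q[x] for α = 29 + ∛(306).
m_α(x) = x^3 - 87x^2 + 2523x - 24695

Set β = α - 29 = ∛(306), so β^3 = 306. Then (α - 29)^3 - 306 = 0, i.e. α is a root of g(x) = (x - 29)^3 - 306 = x^3 - 87x^2 + 2523x - 24695. Since g(x) = h(x - 29) where h(x) = x^3 - 306, and h is irreducible over Q (because 306 is not a perfect cube, so h has no rational root, and a monic cubic with no rational root is irreducible), g is also irreducible (irreducibility is preserved under the substitution x → x - 29). Hence m_α(x) = x^3 - 87x^2 + 2523x - 24695.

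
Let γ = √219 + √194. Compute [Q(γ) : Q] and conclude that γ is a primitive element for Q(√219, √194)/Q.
[Q(γ) : Q] = 4 (equivalently, Q(γ) = Q(√219, √194))

Obviously Q(γ) ⊆ Q(√219, √194), and [Q(√219, √194):Q] = 4 (since 219, 194 are distinct squarefree integers > 1 with 42486 not a perfect square). To show equality we compute the minimal polynomial of γ. From γ = √219 + √194: γ^2 = 219 + 2√(42486) + 194 = 413 + 2√(42486), so γ^2 - 413 = 2√(42486); squaring, (γ^2 - 413)^2 = 4·42486, i.e. γ^4 - 826γ^2 + 170569 - 169944 = 0, i.e. γ^4 - 826γ^2 + 625 = 0. So γ is a root of x^4 - 826x^2 + 625. This polynomial is irreducible over Q: it has no rational root (each ±√219 ± √194 is irrational), and any factorization into two quadratics over Q would force √(42486) ∈ Q (pairing opposite roots) or √219, √194 ∈ Q (other pairings), all impossible. Hence [Q(γ):Q] = 4 = [Q(√219, √194):Q], so Q(γ) = Q(√219, √194).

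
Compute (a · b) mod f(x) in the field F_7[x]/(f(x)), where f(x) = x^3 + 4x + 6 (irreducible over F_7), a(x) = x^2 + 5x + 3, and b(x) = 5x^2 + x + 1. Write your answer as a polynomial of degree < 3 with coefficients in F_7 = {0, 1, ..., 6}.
a · b ≡ x^2 + 1 (mod f(x))

Multiply in F_7[x]: a(x)·b(x) = (x^2 + 5x + 3)·(5x^2 + x + 1) = 5x^4 + 5x^3 + x + 3. This has degree ≥ 3, so divide by f(x) over F_7: 5x^4 + 5x^3 + x + 3 = (5x + 5)·(x^3 + 4x + 6) + (x^2 + 1). Hence a·b ≡ x^2 + 1 (mod f). (F_7[x]/(f) is a field with 7^3 = 343 elements since f is irreducible of degree 3.)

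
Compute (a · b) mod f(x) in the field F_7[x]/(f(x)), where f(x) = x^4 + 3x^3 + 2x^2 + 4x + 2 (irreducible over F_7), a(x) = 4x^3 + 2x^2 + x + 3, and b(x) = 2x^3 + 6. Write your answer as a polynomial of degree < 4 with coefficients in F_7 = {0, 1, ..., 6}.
a · b ≡ 5x^3 + 5x^2 + 2x + 3 (mod f(x))

Multiply in F_7[x]: a(x)·b(x) = (4x^3 + 2x^2 + x + 3)·(2x^3 + 6) = x^6 + 4x^5 + 2x^4 + 2x^3 + 5x^2 + 6x + 4. This has degree ≥ 4, so divide by f(x) over F_7: x^6 + 4x^5 + 2x^4 + 2x^3 + 5x^2 + 6x + 4 = (x^2 + x + 4)·(x^4 + 3x^3 + 2x^2 + 4x + 2) + (5x^3 + 5x^2 + 2x + 3). Hence a·b ≡ 5x^3 + 5x^2 + 2x + 3 (mod f). (F_7[x]/(f) is a field with 7^4 = 2401 elements since f is irreducible of degree 4.)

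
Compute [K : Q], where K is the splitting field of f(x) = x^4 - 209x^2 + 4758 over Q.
[K : Q] = 4

Solving the quadratic in x^2: x^2 = (209 ± √(209^2 - 4·4758))/2 = (209 ± √24649)/2 = (209 ± 157)/2, giving x^2 = 183 or x^2 = 26. So f(x) = (x^2 - 183)(x^2 - 26) and the roots of f are ±√183, ±√26. Hence the splitting field is K = Q(√183, √26). Since 183 and 26 are distinct squarefree integers > 1, their product 4758 is not a perfect square, so √26 ∉ Q(√183). By the tower law [K:Q] = [Q(√183,√26):Q(√183)] · [Q(√183):Q] = 2 · 2 = 4.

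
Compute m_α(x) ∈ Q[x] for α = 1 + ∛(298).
m_α(x) = x^3 - 3x^2 + 3x - 299

Set β = α - 1 = ∛(298), so β^3 = 298. Then (α - 1)^3 - 298 = 0, i.e. α is a root of g(x) = (x - 1)^3 - 298 = x^3 - 3x^2 + 3x - 299. Since g(x) = h(x - 1) where h(x) = x^3 - 298, and h is irreducible over Q (because 298 is not a perfect cube, so h has no rational root, and a monic cubic with no rational root is irreducible), g is also irreducible (irreducibility is preserved under the substitution x → x - 1). Hence m_α(x) = x^3 - 3x^2 + 3x - 299.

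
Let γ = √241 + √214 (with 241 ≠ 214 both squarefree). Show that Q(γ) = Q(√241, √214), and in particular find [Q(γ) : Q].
[Q(γ) : Q] = 4 (equivalently, Q(γ) = Q(√241, √214))

Obviously Q(γ) ⊆ Q(√241, √214), and [Q(√241, √214):Q] = 4 (since 241, 214 are distinct squarefree integers > 1 with 51574 not a perfect square). To show equality we compute the minimal polynomial of γ. From γ = √241 + √214: γ^2 = 241 + 2√(51574) + 214 = 455 + 2√(51574), so γ^2 - 455 = 2√(51574); squaring, (γ^2 - 455)^2 = 4·51574, i.e. γ^4 - 910γ^2 + 207025 - 206296 = 0, i.e. γ^4 - 910γ^2 + 729 = 0. So γ is a root of x^4 - 910x^2 + 729. This polynomial is irreducible over Q: it has no rational root (each ±√241 ± √214 is irrational), and any factorization into two quadratics over Q would force √(51574) ∈ Q (pairing opposite roots) or √241, √214 ∈ Q (other pairings), all impossible. Hence [Q(γ):Q] = 4 = [Q(√241, √214):Q], so Q(γ) = Q(√241, √214).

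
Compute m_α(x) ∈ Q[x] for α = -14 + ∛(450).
m_α(x) = x^3 + 42x^2 + 588x + 2294

Set β = α + 14 = ∛(450), so β^3 = 450. Then (α + 14)^3 - 450 = 0, i.e. α is a root of g(x) = (x + 14)^3 - 450 = x^3 + 42x^2 + 588x + 2294. Since g(x) = h(x + 14) where h(x) = x^3 - 450, and h is irreducible over Q (because 450 is not a perfect cube, so h has no rational root, and a monic cubic with no rational root is irreducible), g is also irreducible (irreducibility is preserved under the substitution x → x + 14). Hence m_α(x) = x^3 + 42x^2 + 588x + 2294.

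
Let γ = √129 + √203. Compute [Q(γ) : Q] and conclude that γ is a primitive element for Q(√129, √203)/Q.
[Q(γ) : Q] = 4 (equivalently, Q(γ) = Q(√129, √203))

Obviously Q(γ) ⊆ Q(√129, √203), and [Q(√129, √203):Q] = 4 (since 129, 203 are distinct squarefree integers > 1 with 26187 not a perfect square). To show equality we compute the minimal polynomial of γ. From γ = √129 + √203: γ^2 = 129 + 2√(26187) + 203 = 332 + 2√(26187), so γ^2 - 332 = 2√(26187); squaring, (γ^2 - 332)^2 = 4·26187, i.e. γ^4 - 664γ^2 + 110224 - 104748 = 0, i.e. γ^4 - 664γ^2 + 5476 = 0. So γ is a root of x^4 - 664x^2 + 5476. This polynomial is irreducible over Q: it has no rational root (each ±√129 ± √203 is irrational), and any factorization into two quadratics over Q would force √(26187) ∈ Q (pairing opposite roots) or √129, √203 ∈ Q (other pairings), all impossible. Hence [Q(γ):Q] = 4 = [Q(√129, √203):Q], so Q(γ) = Q(√129, √203).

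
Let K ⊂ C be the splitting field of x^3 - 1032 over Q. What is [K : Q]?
[K : Q] = 6

The roots of x^3 - 1032 are ∛1032, ω∛1032, ω^2∛1032 where ω = e^(2πi/3) is a primitive cube root of unity, so K = Q(∛1032, ω). Now [Q(∛1032):Q] = 3 (since 1032 is not a perfect cube, x^3 - 1032 is irreducible) and [Q(ω):Q] = 2. Both 2 and 3 divide [K:Q], and [K:Q] ≤ 3·2 = 6, so [K:Q] = 6. (Equivalently: Q(∛1032) ⊂ R but ω ∉ R, so [K : Q(∛1032)] = 2.)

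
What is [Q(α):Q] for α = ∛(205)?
[Q(α):Q] = 3

The minimal polynomial of α is x^3 - 205, irreducible over Q since 205 is not a perfect cube (so x^3 - 205 has no rational root). Hence [Q(α):Q] = deg(m_α) = 3.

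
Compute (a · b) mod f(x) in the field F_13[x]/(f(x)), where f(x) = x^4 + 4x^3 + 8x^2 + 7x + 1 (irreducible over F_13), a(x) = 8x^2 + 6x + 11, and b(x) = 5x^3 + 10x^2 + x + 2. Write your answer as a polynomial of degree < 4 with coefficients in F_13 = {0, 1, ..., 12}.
a · b ≡ 3x^3 + 5x^2 + 8x + 7 (mod f(x))

Multiply in F_13[x]: a(x)·b(x) = (8x^2 + 6x + 11)·(5x^3 + 10x^2 + x + 2) = x^5 + 6x^4 + 6x^3 + 2x^2 + 10x + 9. This has degree ≥ 4, so divide by f(x) over F_13: x^5 + 6x^4 + 6x^3 + 2x^2 + 10x + 9 = (x + 2)·(x^4 + 4x^3 + 8x^2 + 7x + 1) + (3x^3 + 5x^2 + 8x + 7). Hence a·b ≡ 3x^3 + 5x^2 + 8x + 7 (mod f). (F_13[x]/(f) is a field with 13^4 = 28561 elements since f is irreducible of degree 4.)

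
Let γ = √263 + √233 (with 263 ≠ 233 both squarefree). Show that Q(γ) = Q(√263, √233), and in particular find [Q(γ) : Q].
[Q(γ) : Q] = 4 (equivalently, Q(γ) = Q(√263, √233))

Obviously Q(γ) ⊆ Q(√263, √233), and [Q(√263, √233):Q] = 4 (since 263, 233 are distinct squarefree integers > 1 with 61279 not a perfect square). To show equality we compute the minimal polynomial of γ. From γ = √263 + √233: γ^2 = 263 + 2√(61279) + 233 = 496 + 2√(61279), so γ^2 - 496 = 2√(61279); squaring, (γ^2 - 496)^2 = 4·61279, i.e. γ^4 - 992γ^2 + 246016 - 245116 = 0, i.e. γ^4 - 992γ^2 + 900 = 0. So γ is a root of x^4 - 992x^2 + 900. This polynomial is irreducible over Q: it has no rational root (each ±√263 ± √233 is irrational), and any factorization into two quadratics over Q would force √(61279) ∈ Q (pairing opposite roots) or √263, √233 ∈ Q (other pairings), all impossible. Hence [Q(γ):Q] = 4 = [Q(√263, √233):Q], so Q(γ) = Q(√263, √233).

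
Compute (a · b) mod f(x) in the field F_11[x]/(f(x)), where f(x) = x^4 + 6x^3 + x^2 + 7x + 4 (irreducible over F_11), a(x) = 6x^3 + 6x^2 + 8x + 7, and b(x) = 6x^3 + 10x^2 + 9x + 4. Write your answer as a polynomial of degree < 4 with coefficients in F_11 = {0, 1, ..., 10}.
a · b ≡ 8x^3 + 5x^2 + 10x + 10 (mod f(x))

Multiply in F_11[x]: a(x)·b(x) = (6x^3 + 6x^2 + 8x + 7)·(6x^3 + 10x^2 + 9x + 4) = 3x^6 + 8x^5 + 8x^4 + 2x^3 + x^2 + 7x + 6. This has degree ≥ 4, so divide by f(x) over F_11: 3x^6 + 8x^5 + 8x^4 + 2x^3 + x^2 + 7x + 6 = (3x^2 + x + 10)·(x^4 + 6x^3 + x^2 + 7x + 4) + (8x^3 + 5x^2 + 10x + 10). Hence a·b ≡ 8x^3 + 5x^2 + 10x + 10 (mod f). (F_11[x]/(f) is a field with 11^4 = 14641 elements since f is irreducible of degree 4.)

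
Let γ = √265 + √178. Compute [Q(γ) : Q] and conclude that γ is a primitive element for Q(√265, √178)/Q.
[Q(γ) : Q] = 4 (equivalently, Q(γ) = Q(√265, √178))

Obviously Q(γ) ⊆ Q(√265, √178), and [Q(√265, √178):Q] = 4 (since 265, 178 are distinct squarefree integers > 1 with 47170 not a perfect square). To show equality we compute the minimal polynomial of γ. From γ = √265 + √178: γ^2 = 265 + 2√(47170) + 178 = 443 + 2√(47170), so γ^2 - 443 = 2√(47170); squaring, (γ^2 - 443)^2 = 4·47170, i.e. γ^4 - 886γ^2 + 196249 - 188680 = 0, i.e. γ^4 - 886γ^2 + 7569 = 0. So γ is a root of x^4 - 886x^2 + 7569. This polynomial is irreducible over Q: it has no rational root (each ±√265 ± √178 is irrational), and any factorization into two quadratics over Q would force √(47170) ∈ Q (pairing opposite roots) or √265, √178 ∈ Q (other pairings), all impossible. Hence [Q(γ):Q] = 4 = [Q(√265, √178):Q], so Q(γ) = Q(√265, √178).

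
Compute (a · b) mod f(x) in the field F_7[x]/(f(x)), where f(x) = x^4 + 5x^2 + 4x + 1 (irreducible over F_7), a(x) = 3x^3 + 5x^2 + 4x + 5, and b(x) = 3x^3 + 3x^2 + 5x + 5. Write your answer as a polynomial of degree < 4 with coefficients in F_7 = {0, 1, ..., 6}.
a · b ≡ 2x^3 + 5x^2 + 5x (mod f(x))

Multiply in F_7[x]: a(x)·b(x) = (3x^3 + 5x^2 + 4x + 5)·(3x^3 + 3x^2 + 5x + 5) = 2x^6 + 3x^5 + 4x^3 + 4x^2 + 3x + 4. This has degree ≥ 4, so divide by f(x) over F_7: 2x^6 + 3x^5 + 4x^3 + 4x^2 + 3x + 4 = (2x^2 + 3x + 4)·(x^4 + 5x^2 + 4x + 1) + (2x^3 + 5x^2 + 5x). Hence a·b ≡ 2x^3 + 5x^2 + 5x (mod f). (F_7[x]/(f) is a field with 7^4 = 2401 elements since f is irreducible of degree 4.)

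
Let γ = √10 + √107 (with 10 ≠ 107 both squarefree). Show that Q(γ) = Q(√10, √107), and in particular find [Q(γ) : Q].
[Q(γ) : Q] = 4 (equivalently, Q(γ) = Q(√10, √107))

Obviously Q(γ) ⊆ Q(√10, √107), and [Q(√10, √107):Q] = 4 (since 10, 107 are distinct squarefree integers > 1 with 1070 not a perfect square). To show equality we compute the minimal polynomial of γ. From γ = √10 + √107: γ^2 = 10 + 2√(1070) + 107 = 117 + 2√(1070), so γ^2 - 117 = 2√(1070); squaring, (γ^2 - 117)^2 = 4·1070, i.e. γ^4 - 234γ^2 + 13689 - 4280 = 0, i.e. γ^4 - 234γ^2 + 9409 = 0. So γ is a root of x^4 - 234x^2 + 9409. This polynomial is irreducible over Q: it has no rational root (each ±√10 ± √107 is irrational), and any factorization into two quadratics over Q would force √(1070) ∈ Q (pairing opposite roots) or √10, √107 ∈ Q (other pairings), all impossible. Hence [Q(γ):Q] = 4 = [Q(√10, √107):Q], so Q(γ) = Q(√10, √107).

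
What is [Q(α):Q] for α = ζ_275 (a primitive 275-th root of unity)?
[Q(α):Q] = 200

The minimal polynomial of ζ_275 over Q is the 275-th cyclotomic polynomial Φ_275(x), which is irreducible over Q and has degree φ(275) = 200. Hence [Q(α):Q] = φ(275) = 200.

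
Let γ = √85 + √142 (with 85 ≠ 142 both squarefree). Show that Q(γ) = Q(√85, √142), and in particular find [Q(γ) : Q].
[Q(γ) : Q] = 4 (equivalently, Q(γ) = Q(√85, √142))

Obviously Q(γ) ⊆ Q(√85, √142), and [Q(√85, √142):Q] = 4 (since 85, 142 are distinct squarefree integers > 1 with 12070 not a perfect square). To show equality we compute the minimal polynomial of γ. From γ = √85 + √142: γ^2 = 85 + 2√(12070) + 142 = 227 + 2√(12070), so γ^2 - 227 = 2√(12070); squaring, (γ^2 - 227)^2 = 4·12070, i.e. γ^4 - 454γ^2 + 51529 - 48280 = 0, i.e. γ^4 - 454γ^2 + 3249 = 0. So γ is a root of x^4 - 454x^2 + 3249. This polynomial is irreducible over Q: it has no rational root (each ±√85 ± √142 is irrational), and any factorization into two quadratics over Q would force √(12070) ∈ Q (pairing opposite roots) or √85, √142 ∈ Q (other pairings), all impossible. Hence [Q(γ):Q] = 4 = [Q(√85, √142):Q], so Q(γ) = Q(√85, √142).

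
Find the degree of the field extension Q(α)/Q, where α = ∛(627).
[Q(α):Q] = 3

The minimal polynomial of α is x^3 - 627, irreducible over Q since 627 is not a perfect cube (so x^3 - 627 has no rational root). Hence [Q(α):Q] = deg(m_α) = 3.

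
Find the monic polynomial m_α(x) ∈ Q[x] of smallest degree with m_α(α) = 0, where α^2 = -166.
m_α(x) = x^2 + 166

α satisfies α^2 + 166 = 0, so x^2 + 166 annihilates α. Since d = -166 is squarefree and ≠ 1, it is not a perfect square in Q, so x^2 + 166 has no rational root and is therefore irreducible over Q (a degree-2 polynomial over a field is irreducible iff it has no root). Hence m_α(x) = x^2 + 166.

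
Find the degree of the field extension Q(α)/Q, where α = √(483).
[Q(α):Q] = 2

[Q(α):Q] equals the degree of the minimal polynomial of α. Here α^2 = 483 and x^2 - 483 is irreducible (d = 483 is squarefree, ≠ 1, hence not a square), so deg(m_α) = 2. Thus [Q(α):Q] = 2.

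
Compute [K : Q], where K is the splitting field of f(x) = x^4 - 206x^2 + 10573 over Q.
[K : Q] = 4

Solving the quadratic in x^2: x^2 = (206 ± √(206^2 - 4·10573))/2 = (206 ± √144)/2 = (206 ± 12)/2, giving x^2 = 97 or x^2 = 109. So f(x) = (x^2 - 97)(x^2 - 109) and the roots of f are ±√97, ±√109. Hence the splitting field is K = Q(√97, √109). Since 97 and 109 are distinct squarefree integers > 1, their product 10573 is not a perfect square, so √109 ∉ Q(√97). By the tower law [K:Q] = [Q(√97,√109):Q(√97)] · [Q(√97):Q] = 2 · 2 = 4.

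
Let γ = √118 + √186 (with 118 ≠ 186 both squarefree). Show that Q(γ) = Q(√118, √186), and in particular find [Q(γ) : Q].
[Q(γ) : Q] = 4 (equivalently, Q(γ) = Q(√118, √186))

Obviously Q(γ) ⊆ Q(√118, √186), and [Q(√118, √186):Q] = 4 (since 118, 186 are distinct squarefree integers > 1 with 21948 not a perfect square). To show equality we compute the minimal polynomial of γ. From γ = √118 + √186: γ^2 = 118 + 2√(21948) + 186 = 304 + 2√(21948), so γ^2 - 304 = 2√(21948); squaring, (γ^2 - 304)^2 = 4·21948, i.e. γ^4 - 608γ^2 + 92416 - 87792 = 0, i.e. γ^4 - 608γ^2 + 4624 = 0. So γ is a root of x^4 - 608x^2 + 4624. This polynomial is irreducible over Q: it has no rational root (each ±√118 ± √186 is irrational), and any factorization into two quadratics over Q would force √(21948) ∈ Q (pairing opposite roots) or √118, √186 ∈ Q (other pairings), all impossible. Hence [Q(γ):Q] = 4 = [Q(√118, √186):Q], so Q(γ) = Q(√118, √186).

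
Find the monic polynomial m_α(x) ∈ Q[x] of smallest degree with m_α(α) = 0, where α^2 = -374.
m_α(x) = x^2 + 374

α satisfies α^2 + 374 = 0, so x^2 + 374 annihilates α. Since d = -374 is squarefree and ≠ 1, it is not a perfect square in Q, so x^2 + 374 has no rational root and is therefore irreducible over Q (a degree-2 polynomial over a field is irreducible iff it has no root). Hence m_α(x) = x^2 + 374.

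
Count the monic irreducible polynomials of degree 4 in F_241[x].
There are 843336120 monic irreducible polynomials of degree 4 over F_241

Each element of F_{241^4} that lies in no proper subfield is a root of exactly one monic irreducible of degree 4 over F_241, and each such polynomial has 4 distinct roots in F_{241^4}. By Möbius inversion the count is N_241(4) = (1/4) Σ_{d|4} μ(4/d) · 241^d = (1/4)(μ(4)·241^1 + μ(2)·241^2 + μ(1)·241^4) = 3373344480/4 = 843336120.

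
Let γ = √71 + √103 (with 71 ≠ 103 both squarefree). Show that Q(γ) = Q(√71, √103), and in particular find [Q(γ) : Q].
[Q(γ) : Q] = 4 (equivalently, Q(γ) = Q(√71, √103))

Obviously Q(γ) ⊆ Q(√71, √103), and [Q(√71, √103):Q] = 4 (since 71, 103 are distinct squarefree integers > 1 with 7313 not a perfect square). To show equality we compute the minimal polynomial of γ. From γ = √71 + √103: γ^2 = 71 + 2√(7313) + 103 = 174 + 2√(7313), so γ^2 - 174 = 2√(7313); squaring, (γ^2 - 174)^2 = 4·7313, i.e. γ^4 - 348γ^2 + 30276 - 29252 = 0, i.e. γ^4 - 348γ^2 + 1024 = 0. So γ is a root of x^4 - 348x^2 + 1024. This polynomial is irreducible over Q: it has no rational root (each ±√71 ± √103 is irrational), and any factorization into two quadratics over Q would force √(7313) ∈ Q (pairing opposite roots) or √71, √103 ∈ Q (other pairings), all impossible. Hence [Q(γ):Q] = 4 = [Q(√71, √103):Q], so Q(γ) = Q(√71, √103).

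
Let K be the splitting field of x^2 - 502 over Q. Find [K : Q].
[K : Q] = 2

f(x) = x^2 - 502 factors as (x - √502)(x + √502). The splitting field is K = Q(√502). Since 502 is squarefree and > 1, it is not a perfect square, so x^2 - 502 is irreducible over Q and [Q(√502) : Q] = 2. Hence [K : Q] = 2.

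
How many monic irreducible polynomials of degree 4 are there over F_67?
There are 5036658 monic irreducible polynomials of degree 4 over F_67

Each element of F_{67^4} that lies in no proper subfield is a root of exactly one monic irreducible of degree 4 over F_67, and each such polynomial has 4 distinct roots in F_{67^4}. By Möbius inversion the count is N_67(4) = (1/4) Σ_{d|4} μ(4/d) · 67^d = (1/4)(μ(4)·67^1 + μ(2)·67^2 + μ(1)·67^4) = 20146632/4 = 5036658.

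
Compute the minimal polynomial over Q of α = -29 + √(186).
m_α(x) = x^2 + 58x + 655

From α + 29 = √(186), squaring gives (α + 29)^2 = 186, i.e. α^2 + 58α + 841 = 186, so α^2 + 58α + 655 = 0. The discriminant of x^2 + 58x + 655 is (58)^2 - 4·(655) = 3364 - 2620 = 744, and 4·(186) is not a perfect square in Q since 186 is squarefree and ≠ 1. Hence x^2 + 58x + 655 is irreducible over Q and is the minimal polynomial of α.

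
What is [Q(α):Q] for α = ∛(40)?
[Q(α):Q] = 3

The minimal polynomial of α is x^3 - 40, irreducible over Q since 40 is not a perfect cube (so x^3 - 40 has no rational root). Hence [Q(α):Q] = deg(m_α) = 3.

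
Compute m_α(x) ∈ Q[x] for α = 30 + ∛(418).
m_α(x) = x^3 - 90x^2 + 2700x - 27418

Set β = α - 30 = ∛(418), so β^3 = 418. Then (α - 30)^3 - 418 = 0, i.e. α is a root of g(x) = (x - 30)^3 - 418 = x^3 - 90x^2 + 2700x - 27418. Since g(x) = h(x - 30) where h(x) = x^3 - 418, and h is irreducible over Q (because 418 is not a perfect cube, so h has no rational root, and a monic cubic with no rational root is irreducible), g is also irreducible (irreducibility is preserved under the substitution x → x - 30). Hence m_α(x) = x^3 - 90x^2 + 2700x - 27418.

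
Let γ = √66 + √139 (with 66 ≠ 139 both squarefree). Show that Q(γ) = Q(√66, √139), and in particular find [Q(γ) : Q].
[Q(γ) : Q] = 4 (equivalently, Q(γ) = Q(√66, √139))

Obviously Q(γ) ⊆ Q(√66, √139), and [Q(√66, √139):Q] = 4 (since 66, 139 are distinct squarefree integers > 1 with 9174 not a perfect square). To show equality we compute the minimal polynomial of γ. From γ = √66 + √139: γ^2 = 66 + 2√(9174) + 139 = 205 + 2√(9174), so γ^2 - 205 = 2√(9174); squaring, (γ^2 - 205)^2 = 4·9174, i.e. γ^4 - 410γ^2 + 42025 - 36696 = 0, i.e. γ^4 - 410γ^2 + 5329 = 0. So γ is a root of x^4 - 410x^2 + 5329. This polynomial is irreducible over Q: it has no rational root (each ±√66 ± √139 is irrational), and any factorization into two quadratics over Q would force √(9174) ∈ Q (pairing opposite roots) or √66, √139 ∈ Q (other pairings), all impossible. Hence [Q(γ):Q] = 4 = [Q(√66, √139):Q], so Q(γ) = Q(√66, √139).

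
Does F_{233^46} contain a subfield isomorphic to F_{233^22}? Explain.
No: F_{233^22} is not a subfield of F_{233^46}

F_{p^m} embeds in F_{p^n} iff m | n. Here 22 ∤ 46 (since 46 = 2·22 + 2 with remainder 2 ≠ 0), so F_{233^22} is not a subfield of F_{233^46}. Equivalently: if it were, the tower law would give 22 = [F_{233^22}:F_233] dividing [F_{233^46}:F_233] = 46, contradiction.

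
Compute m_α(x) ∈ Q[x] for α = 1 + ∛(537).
m_α(x) = x^3 - 3x^2 + 3x - 538

Set β = α - 1 = ∛(537), so β^3 = 537. Then (α - 1)^3 - 537 = 0, i.e. α is a root of g(x) = (x - 1)^3 - 537 = x^3 - 3x^2 + 3x - 538. Since g(x) = h(x - 1) where h(x) = x^3 - 537, and h is irreducible over Q (because 537 is not a perfect cube, so h has no rational root, and a monic cubic with no rational root is irreducible), g is also irreducible (irreducibility is preserved under the substitution x → x - 1). Hence m_α(x) = x^3 - 3x^2 + 3x - 538.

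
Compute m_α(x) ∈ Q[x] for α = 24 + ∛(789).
m_α(x) = x^3 - 72x^2 + 1728x - 14613

Set β = α - 24 = ∛(789), so β^3 = 789. Then (α - 24)^3 - 789 = 0, i.e. α is a root of g(x) = (x - 24)^3 - 789 = x^3 - 72x^2 + 1728x - 14613. Since g(x) = h(x - 24) where h(x) = x^3 - 789, and h is irreducible over Q (because 789 is not a perfect cube, so h has no rational root, and a monic cubic with no rational root is irreducible), g is also irreducible (irreducibility is preserved under the substitution x → x - 24). Hence m_α(x) = x^3 - 72x^2 + 1728x - 14613.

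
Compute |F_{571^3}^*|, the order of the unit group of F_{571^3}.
|F_{571^3}^*| = 186169410

F_{571^3} has 571^3 = 186169411 elements; its multiplicative group consists of all nonzero elements, so |F_{571^3}^*| = 186169411 - 1 = 186169410. (It is cyclic since any finite subgroup of the multiplicative group of a field is cyclic.)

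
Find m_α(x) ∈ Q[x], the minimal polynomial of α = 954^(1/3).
m_α(x) = x^3 - 954

α satisfies α^3 = 954, so x^3 - 954 annihilates α. By the rational root test, a rational root p/q (in lowest terms) of x^3 - 954 would satisfy p^3 = 954 q^3, forcing q = 1 and p^3 = 954; but 954 is not a perfect cube, contradiction. A monic cubic over Q with no rational root is irreducible (any nontrivial factorization would include a linear factor). Hence x^3 - 954 is the minimal polynomial of α, and in particular [Q(α):Q] = 3.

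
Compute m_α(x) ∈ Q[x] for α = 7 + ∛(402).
m_α(x) = x^3 - 21x^2 + 147x - 745

Set β = α - 7 = ∛(402), so β^3 = 402. Then (α - 7)^3 - 402 = 0, i.e. α is a root of g(x) = (x - 7)^3 - 402 = x^3 - 21x^2 + 147x - 745. Since g(x) = h(x - 7) where h(x) = x^3 - 402, and h is irreducible over Q (because 402 is not a perfect cube, so h has no rational root, and a monic cubic with no rational root is irreducible), g is also irreducible (irreducibility is preserved under the substitution x → x - 7). Hence m_α(x) = x^3 - 21x^2 + 147x - 745.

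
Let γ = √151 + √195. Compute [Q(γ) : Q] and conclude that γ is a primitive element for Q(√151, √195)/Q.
[Q(γ) : Q] = 4 (equivalently, Q(γ) = Q(√151, √195))

Obviously Q(γ) ⊆ Q(√151, √195), and [Q(√151, √195):Q] = 4 (since 151, 195 are distinct squarefree integers > 1 with 29445 not a perfect square). To show equality we compute the minimal polynomial of γ. From γ = √151 + √195: γ^2 = 151 + 2√(29445) + 195 = 346 + 2√(29445), so γ^2 - 346 = 2√(29445); squaring, (γ^2 - 346)^2 = 4·29445, i.e. γ^4 - 692γ^2 + 119716 - 117780 = 0, i.e. γ^4 - 692γ^2 + 1936 = 0. So γ is a root of x^4 - 692x^2 + 1936. This polynomial is irreducible over Q: it has no rational root (each ±√151 ± √195 is irrational), and any factorization into two quadratics over Q would force √(29445) ∈ Q (pairing opposite roots) or √151, √195 ∈ Q (other pairings), all impossible. Hence [Q(γ):Q] = 4 = [Q(√151, √195):Q], so Q(γ) = Q(√151, √195).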